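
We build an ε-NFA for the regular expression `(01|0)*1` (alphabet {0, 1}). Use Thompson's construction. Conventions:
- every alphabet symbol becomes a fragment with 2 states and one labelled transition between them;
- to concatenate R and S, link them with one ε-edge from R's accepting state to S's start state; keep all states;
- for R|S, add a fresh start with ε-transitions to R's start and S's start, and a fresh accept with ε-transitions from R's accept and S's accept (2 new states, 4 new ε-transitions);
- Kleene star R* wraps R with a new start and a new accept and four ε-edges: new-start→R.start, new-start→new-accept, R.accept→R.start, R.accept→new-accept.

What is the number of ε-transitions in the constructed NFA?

10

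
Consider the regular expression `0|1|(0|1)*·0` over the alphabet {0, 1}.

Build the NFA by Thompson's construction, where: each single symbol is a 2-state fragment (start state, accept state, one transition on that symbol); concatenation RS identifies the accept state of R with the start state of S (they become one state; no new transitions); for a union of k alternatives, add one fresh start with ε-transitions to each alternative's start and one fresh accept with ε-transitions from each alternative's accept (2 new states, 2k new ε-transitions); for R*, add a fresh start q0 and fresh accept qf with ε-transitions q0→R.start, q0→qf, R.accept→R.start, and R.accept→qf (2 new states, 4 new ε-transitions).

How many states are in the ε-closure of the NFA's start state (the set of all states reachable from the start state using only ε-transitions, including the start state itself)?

8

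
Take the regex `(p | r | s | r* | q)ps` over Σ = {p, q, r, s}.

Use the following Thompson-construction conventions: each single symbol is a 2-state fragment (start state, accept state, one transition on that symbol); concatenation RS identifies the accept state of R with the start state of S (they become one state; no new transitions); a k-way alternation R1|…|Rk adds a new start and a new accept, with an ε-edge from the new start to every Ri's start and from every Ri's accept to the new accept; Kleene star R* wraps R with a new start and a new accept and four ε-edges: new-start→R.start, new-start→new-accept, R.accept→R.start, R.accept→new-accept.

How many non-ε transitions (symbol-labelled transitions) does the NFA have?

Building bottom-up:
Each of the 7 symbol leaves contributes exactly 1 symbol transition.
  r* : 1 symbol transition
  p | r | s | r* | q : 5 symbol transitions
  (p | r | s | r* | q)ps : 7 symbol transitions

7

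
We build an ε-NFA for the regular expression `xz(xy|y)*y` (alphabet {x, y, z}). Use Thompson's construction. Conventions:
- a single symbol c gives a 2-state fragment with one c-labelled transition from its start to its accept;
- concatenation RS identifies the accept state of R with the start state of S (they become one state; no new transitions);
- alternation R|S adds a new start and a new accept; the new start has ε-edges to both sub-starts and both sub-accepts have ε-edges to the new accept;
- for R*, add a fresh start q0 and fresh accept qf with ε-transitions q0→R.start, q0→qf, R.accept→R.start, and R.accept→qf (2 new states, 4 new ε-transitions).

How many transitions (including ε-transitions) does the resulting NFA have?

14

Building bottom-up:
Each of the 6 symbol leaves contributes 1 transition (1 symbol, 0 ε).
  xy → 2 transitions (2 symbol, 0 ε)
  xy|y → 7 transitions (3 symbol, 4 ε)
  (xy|y)* → 11 transitions (3 symbol, 8 ε)
  xz(xy|y)*y → 14 transitions (6 symbol, 8 ε)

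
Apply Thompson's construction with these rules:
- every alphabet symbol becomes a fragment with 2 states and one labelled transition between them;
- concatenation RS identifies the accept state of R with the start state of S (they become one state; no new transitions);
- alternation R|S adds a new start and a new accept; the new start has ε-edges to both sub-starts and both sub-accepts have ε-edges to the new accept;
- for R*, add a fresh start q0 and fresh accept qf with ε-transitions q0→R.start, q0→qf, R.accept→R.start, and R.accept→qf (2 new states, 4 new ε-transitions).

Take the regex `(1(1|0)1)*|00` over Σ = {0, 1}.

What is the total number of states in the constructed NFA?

15

Per subexpression:
Each of the 6 symbol leaves contributes a 2-state fragment.
  1|0 — 6 states
  1(1|0)1 — 8 states
  (1(1|0)1)* — 10 states
  00 — 3 states
  (1(1|0)1)*|00 — 15 states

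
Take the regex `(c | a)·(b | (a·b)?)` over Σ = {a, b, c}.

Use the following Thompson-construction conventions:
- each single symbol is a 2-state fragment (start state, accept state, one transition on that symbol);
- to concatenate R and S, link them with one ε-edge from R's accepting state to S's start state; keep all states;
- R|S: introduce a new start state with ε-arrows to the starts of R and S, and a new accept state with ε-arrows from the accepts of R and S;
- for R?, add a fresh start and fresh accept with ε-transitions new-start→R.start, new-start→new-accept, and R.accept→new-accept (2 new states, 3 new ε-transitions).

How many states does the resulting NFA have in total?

Building bottom-up:
Each of the 5 symbol leaves contributes a 2-state fragment.
  c | a → 6 states
  a·b → 4 states
  (a·b)? → 6 states
  b | (a·b)? → 10 states
  (c | a)·(b | (a·b)?) → 16 states

16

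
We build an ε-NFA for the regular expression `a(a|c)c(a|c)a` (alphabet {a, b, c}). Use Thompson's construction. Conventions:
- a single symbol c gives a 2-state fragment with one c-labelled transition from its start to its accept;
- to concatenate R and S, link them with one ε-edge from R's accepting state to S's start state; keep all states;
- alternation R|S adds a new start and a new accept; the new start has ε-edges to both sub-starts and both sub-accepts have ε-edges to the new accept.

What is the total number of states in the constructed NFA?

18

Per subexpression:
Each of the 7 symbol leaves contributes a 2-state fragment.
  a|c → 6 states
  a|c → 6 states
  a(a|c)c(a|c)a → 18 states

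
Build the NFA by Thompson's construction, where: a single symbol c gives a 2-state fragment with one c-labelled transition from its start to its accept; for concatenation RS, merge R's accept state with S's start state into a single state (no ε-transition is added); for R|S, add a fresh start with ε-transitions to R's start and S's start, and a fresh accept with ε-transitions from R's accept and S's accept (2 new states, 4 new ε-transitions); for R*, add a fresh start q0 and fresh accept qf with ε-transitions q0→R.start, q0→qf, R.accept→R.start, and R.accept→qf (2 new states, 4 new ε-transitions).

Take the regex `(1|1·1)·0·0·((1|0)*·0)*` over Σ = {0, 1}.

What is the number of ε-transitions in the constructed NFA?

16

Bottom-up over the parse tree:
Each of the 8 symbol leaves contributes 0 ε-transitions.
  1·1 — 0 ε-transitions
  1|1·1 — 4 ε-transitions
  1|0 — 4 ε-transitions
  (1|0)* — 8 ε-transitions
  (1|0)*·0 — 8 ε-transitions
  ((1|0)*·0)* — 12 ε-transitions
  (1|1·1)·0·0·((1|0)*·0)* — 16 ε-transitions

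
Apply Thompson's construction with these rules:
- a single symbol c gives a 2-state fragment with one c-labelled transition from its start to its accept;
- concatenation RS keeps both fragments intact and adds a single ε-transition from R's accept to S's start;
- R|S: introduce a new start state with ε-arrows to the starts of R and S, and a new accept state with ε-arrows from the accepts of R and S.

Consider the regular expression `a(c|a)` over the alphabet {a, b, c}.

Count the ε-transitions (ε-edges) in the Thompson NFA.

5

Per subexpression:
Each of the 3 symbol leaves contributes 0 ε-transitions.
  c|a — 4 ε-transitions
  a(c|a) — 5 ε-transitions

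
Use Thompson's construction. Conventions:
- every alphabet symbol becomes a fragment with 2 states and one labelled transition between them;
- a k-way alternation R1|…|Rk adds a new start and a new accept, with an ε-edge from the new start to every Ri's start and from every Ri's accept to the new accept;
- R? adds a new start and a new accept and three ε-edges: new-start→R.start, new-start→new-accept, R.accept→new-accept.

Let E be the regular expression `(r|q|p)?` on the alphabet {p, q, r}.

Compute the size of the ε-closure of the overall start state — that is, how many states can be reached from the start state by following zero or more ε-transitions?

6

Compute the ε-closure size of each fragment's start state recursively; a symbol fragment's start has no outgoing ε-edge, so its closure is just itself (size 1).
  r|q|p — new start ε-reaches every alternative's start; none of them accept ε, so the new accept is not reached: |ε-closure| = 1 + 1 + 1 + 1 = 4
  (r|q|p)? — |ε-closure| = 1 (new start) + 4 (body) + 1 (new accept, via ε) = 6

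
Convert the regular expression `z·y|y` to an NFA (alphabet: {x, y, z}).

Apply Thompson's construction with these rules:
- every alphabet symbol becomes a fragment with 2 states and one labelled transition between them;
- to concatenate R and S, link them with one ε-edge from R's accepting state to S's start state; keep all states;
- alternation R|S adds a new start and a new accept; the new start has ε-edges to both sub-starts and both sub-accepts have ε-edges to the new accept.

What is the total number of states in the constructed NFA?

8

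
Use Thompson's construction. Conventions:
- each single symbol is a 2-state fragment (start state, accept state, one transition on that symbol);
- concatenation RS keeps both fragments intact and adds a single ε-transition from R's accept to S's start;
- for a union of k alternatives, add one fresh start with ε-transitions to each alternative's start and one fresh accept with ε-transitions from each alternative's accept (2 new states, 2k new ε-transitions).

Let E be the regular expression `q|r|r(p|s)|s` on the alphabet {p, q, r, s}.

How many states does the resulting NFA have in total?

By structural recursion:
Each of the 6 symbol leaves contributes a 2-state fragment.
  p|s = 6 states
  r(p|s) = 8 states
  q|r|r(p|s)|s = 16 states

16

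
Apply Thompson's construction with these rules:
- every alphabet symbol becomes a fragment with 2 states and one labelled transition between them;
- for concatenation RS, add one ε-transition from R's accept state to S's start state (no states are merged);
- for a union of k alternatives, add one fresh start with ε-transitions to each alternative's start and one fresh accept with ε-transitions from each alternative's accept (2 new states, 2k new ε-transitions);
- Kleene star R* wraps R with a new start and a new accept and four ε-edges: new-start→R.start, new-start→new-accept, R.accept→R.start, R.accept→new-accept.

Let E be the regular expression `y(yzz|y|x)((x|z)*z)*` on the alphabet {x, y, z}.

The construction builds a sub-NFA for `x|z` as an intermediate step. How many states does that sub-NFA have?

6

Fragment for `x|z`:
Each of the 2 symbol leaves contributes a 2-state fragment.
  x|z : 6 states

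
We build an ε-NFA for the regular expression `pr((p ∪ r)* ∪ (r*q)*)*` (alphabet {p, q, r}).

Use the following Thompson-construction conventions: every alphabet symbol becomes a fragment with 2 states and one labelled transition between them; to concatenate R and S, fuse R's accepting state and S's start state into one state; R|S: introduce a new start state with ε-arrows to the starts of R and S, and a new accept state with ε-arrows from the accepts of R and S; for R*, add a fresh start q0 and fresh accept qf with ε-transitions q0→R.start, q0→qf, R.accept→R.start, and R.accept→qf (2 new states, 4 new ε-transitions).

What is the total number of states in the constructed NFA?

21

Per subexpression:
Each of the 6 symbol leaves contributes a 2-state fragment.
  p ∪ r : 6 states
  (p ∪ r)* : 8 states
  r* : 4 states
  r*q : 5 states
  (r*q)* : 7 states
  (p ∪ r)* ∪ (r*q)* : 17 states
  ((p ∪ r)* ∪ (r*q)*)* : 19 states
  pr((p ∪ r)* ∪ (r*q)*)* : 21 states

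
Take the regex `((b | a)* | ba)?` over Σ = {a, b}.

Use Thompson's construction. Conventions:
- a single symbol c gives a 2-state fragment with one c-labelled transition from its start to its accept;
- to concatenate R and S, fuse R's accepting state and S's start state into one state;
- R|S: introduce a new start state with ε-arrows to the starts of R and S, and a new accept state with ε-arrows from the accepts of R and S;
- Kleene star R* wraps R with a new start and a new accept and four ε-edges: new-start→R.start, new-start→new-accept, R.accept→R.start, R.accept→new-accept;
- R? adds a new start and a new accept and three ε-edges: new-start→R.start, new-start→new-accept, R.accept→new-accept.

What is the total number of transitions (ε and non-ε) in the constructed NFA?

By structural recursion:
Each of the 4 symbol leaves contributes 1 transition (1 symbol, 0 ε).
  b | a = 6 transitions (2 symbol, 4 ε)
  (b | a)* = 10 transitions (2 symbol, 8 ε)
  ba = 2 transitions (2 symbol, 0 ε)
  (b | a)* | ba = 16 transitions (4 symbol, 12 ε)
  ((b | a)* | ba)? = 19 transitions (4 symbol, 15 ε)

19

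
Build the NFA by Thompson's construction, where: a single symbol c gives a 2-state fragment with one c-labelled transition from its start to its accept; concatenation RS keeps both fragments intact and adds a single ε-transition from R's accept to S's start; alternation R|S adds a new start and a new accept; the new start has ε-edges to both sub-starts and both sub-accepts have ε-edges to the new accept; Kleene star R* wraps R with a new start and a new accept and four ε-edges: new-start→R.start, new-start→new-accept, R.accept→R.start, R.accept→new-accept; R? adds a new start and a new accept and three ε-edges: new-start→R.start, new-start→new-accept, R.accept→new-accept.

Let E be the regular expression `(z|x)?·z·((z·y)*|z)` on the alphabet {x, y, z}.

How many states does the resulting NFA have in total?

By structural recursion:
Each of the 6 symbol leaves contributes a 2-state fragment.
  z|x — 6 states
  (z|x)? — 8 states
  z·y — 4 states
  (z·y)* — 6 states
  (z·y)*|z — 10 states
  (z|x)?·z·((z·y)*|z) — 20 states

20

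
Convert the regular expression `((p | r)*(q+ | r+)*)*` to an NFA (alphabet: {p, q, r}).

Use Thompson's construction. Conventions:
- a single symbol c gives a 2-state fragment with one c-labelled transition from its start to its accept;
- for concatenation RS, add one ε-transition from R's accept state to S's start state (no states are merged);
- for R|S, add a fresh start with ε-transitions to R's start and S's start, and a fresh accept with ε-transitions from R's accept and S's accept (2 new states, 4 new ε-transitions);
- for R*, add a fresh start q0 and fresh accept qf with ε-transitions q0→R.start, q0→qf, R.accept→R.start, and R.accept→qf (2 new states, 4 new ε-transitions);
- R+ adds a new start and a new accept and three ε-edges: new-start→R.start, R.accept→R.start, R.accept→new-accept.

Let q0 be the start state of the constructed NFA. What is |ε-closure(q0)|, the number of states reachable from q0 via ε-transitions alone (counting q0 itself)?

Work bottom-up. For each fragment F, track |ε-closure(F.start)| and whether F's accept lies in that closure (i.e. whether F accepts ε). A single-symbol fragment has closure size 1 and does not accept ε.
  p | r : new start ε-reaches every alternative's start; none of them accept ε, so the new accept is not reached: |ε-closure| = 1 + 1 + 1 = 3
  (p | r)* : |ε-closure| = 1 (new start) + 3 (body) + 1 (new accept) = 5
  q+ : new start ε-reaches only the body's start; the new accept needs a symbol first: |ε-closure| = 1 + 1 = 2
  r+ : |ε-closure| = 1 + 1 = 2 (the body doesn't accept ε, so the new accept is not reached)
  q+ | r+ : new start ε-reaches every alternative's start; none of them accept ε, so the new accept is not reached: |ε-closure| = 1 + 2 + 2 = 5
  (q+ | r+)* : |ε-closure| = 1 (new start) + 5 (body) + 1 (new accept) = 7
  (p | r)*(q+ | r+)* : the left operand accepts ε, so the closure extends into the next operand (via the concat ε-link); |ε-closure| = 5 + 7 = 12
  ((p | r)*(q+ | r+)*)* : the star's fresh start ε-reaches both the body's start and the fresh accept: |ε-closure| = 2 + 12 = 14

14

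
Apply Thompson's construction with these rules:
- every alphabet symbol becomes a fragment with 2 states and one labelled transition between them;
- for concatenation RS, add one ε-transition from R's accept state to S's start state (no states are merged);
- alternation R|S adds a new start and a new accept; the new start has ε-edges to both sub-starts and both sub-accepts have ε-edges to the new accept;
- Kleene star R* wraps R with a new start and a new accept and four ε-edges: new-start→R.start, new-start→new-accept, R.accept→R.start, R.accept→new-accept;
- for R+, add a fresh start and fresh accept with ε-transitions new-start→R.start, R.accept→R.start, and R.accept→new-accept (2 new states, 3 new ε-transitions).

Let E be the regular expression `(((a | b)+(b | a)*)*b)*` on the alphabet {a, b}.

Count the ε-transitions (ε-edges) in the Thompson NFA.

25

Building bottom-up:
Each of the 5 symbol leaves contributes 0 ε-transitions.
  a | b → 4 ε-transitions
  (a | b)+ → 7 ε-transitions
  b | a → 4 ε-transitions
  (b | a)* → 8 ε-transitions
  (a | b)+(b | a)* → 16 ε-transitions
  ((a | b)+(b | a)*)* → 20 ε-transitions
  ((a | b)+(b | a)*)*b → 21 ε-transitions
  (((a | b)+(b | a)*)*b)* → 25 ε-transitions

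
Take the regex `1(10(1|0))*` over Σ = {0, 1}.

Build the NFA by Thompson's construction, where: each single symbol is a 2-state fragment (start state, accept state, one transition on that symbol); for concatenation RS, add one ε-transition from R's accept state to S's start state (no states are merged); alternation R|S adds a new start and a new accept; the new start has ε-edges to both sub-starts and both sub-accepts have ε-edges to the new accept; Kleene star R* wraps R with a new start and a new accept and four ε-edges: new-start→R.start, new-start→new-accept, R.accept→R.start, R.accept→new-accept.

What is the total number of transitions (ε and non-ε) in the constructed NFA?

16

By structural recursion:
Each of the 5 symbol leaves contributes 1 transition (1 symbol, 0 ε).
  1|0 — 6 transitions (2 symbol, 4 ε)
  10(1|0) — 10 transitions (4 symbol, 6 ε)
  (10(1|0))* — 14 transitions (4 symbol, 10 ε)
  1(10(1|0))* — 16 transitions (5 symbol, 11 ε)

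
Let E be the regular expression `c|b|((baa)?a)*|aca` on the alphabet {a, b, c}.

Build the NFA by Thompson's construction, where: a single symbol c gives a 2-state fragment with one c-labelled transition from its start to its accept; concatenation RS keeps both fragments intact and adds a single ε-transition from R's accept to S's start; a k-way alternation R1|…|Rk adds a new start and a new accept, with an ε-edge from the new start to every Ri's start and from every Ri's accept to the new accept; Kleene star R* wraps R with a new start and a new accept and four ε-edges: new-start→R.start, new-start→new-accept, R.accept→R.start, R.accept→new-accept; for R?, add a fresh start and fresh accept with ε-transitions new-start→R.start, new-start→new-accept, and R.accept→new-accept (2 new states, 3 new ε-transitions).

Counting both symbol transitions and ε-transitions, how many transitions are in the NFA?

Per subexpression:
Each of the 9 symbol leaves contributes 1 transition (1 symbol, 0 ε).
  baa : 5 transitions (3 symbol, 2 ε)
  (baa)? : 8 transitions (3 symbol, 5 ε)
  (baa)?a : 10 transitions (4 symbol, 6 ε)
  ((baa)?a)* : 14 transitions (4 symbol, 10 ε)
  aca : 5 transitions (3 symbol, 2 ε)
  c|b|((baa)?a)*|aca : 29 transitions (9 symbol, 20 ε)

29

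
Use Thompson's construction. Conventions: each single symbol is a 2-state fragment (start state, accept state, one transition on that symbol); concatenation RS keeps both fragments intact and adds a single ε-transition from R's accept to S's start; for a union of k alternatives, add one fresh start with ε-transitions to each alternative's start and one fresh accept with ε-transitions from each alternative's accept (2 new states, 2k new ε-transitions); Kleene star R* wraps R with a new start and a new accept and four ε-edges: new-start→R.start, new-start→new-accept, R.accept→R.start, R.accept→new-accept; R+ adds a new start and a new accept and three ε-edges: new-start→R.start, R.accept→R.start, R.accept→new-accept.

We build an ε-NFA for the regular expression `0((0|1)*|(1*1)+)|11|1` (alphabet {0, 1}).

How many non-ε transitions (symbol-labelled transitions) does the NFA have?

8

Bottom-up over the parse tree:
Each of the 8 symbol leaves contributes exactly 1 symbol transition.
  0|1 → 2 symbol transitions
  (0|1)* → 2 symbol transitions
  1* → 1 symbol transition
  1*1 → 2 symbol transitions
  (1*1)+ → 2 symbol transitions
  (0|1)*|(1*1)+ → 4 symbol transitions
  0((0|1)*|(1*1)+) → 5 symbol transitions
  11 → 2 symbol transitions
  0((0|1)*|(1*1)+)|11|1 → 8 symbol transitions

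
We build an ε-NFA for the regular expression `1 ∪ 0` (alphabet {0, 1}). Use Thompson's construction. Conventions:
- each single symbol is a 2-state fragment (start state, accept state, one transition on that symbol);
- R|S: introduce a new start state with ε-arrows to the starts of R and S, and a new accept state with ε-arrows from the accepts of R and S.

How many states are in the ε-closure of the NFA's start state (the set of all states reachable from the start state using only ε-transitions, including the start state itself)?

3

Compute the ε-closure size of each fragment's start state recursively; a symbol fragment's start has no outgoing ε-edge, so its closure is just itself (size 1).
  1 ∪ 0 — new start ε-reaches every alternative's start; none of them accept ε, so the new accept is not reached: |closure| = 1 + 1 + 1 = 3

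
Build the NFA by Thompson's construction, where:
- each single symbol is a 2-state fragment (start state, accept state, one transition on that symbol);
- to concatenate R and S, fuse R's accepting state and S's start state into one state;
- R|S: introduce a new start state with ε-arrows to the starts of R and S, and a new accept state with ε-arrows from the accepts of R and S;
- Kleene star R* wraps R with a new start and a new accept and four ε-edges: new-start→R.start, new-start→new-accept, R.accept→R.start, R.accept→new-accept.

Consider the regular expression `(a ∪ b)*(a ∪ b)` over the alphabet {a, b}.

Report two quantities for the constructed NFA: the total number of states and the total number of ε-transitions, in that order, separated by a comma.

Building bottom-up:
Each of the 4 symbol leaves contributes 2 states and 0 ε-transitions.
  a ∪ b : 6 states, 4 ε-transitions
  (a ∪ b)* : 8 states, 8 ε-transitions
  a ∪ b : 6 states, 4 ε-transitions
  (a ∪ b)*(a ∪ b) : 13 states, 12 ε-transitions

13, 12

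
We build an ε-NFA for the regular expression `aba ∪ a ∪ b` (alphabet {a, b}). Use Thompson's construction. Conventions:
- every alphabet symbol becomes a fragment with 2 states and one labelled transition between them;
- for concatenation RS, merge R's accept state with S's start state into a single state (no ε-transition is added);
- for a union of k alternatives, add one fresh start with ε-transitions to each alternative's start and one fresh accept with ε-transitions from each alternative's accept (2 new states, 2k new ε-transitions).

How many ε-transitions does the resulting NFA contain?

6

Building bottom-up:
Each of the 5 symbol leaves contributes 0 ε-transitions.
  aba → 0 ε-transitions
  aba ∪ a ∪ b → 6 ε-transitions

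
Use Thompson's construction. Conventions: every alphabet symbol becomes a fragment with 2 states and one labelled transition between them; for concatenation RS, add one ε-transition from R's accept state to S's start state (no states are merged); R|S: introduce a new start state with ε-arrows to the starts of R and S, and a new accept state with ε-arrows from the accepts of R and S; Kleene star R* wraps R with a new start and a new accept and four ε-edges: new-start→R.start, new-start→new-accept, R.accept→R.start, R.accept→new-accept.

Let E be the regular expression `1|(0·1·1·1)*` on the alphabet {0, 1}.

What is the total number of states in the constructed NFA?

14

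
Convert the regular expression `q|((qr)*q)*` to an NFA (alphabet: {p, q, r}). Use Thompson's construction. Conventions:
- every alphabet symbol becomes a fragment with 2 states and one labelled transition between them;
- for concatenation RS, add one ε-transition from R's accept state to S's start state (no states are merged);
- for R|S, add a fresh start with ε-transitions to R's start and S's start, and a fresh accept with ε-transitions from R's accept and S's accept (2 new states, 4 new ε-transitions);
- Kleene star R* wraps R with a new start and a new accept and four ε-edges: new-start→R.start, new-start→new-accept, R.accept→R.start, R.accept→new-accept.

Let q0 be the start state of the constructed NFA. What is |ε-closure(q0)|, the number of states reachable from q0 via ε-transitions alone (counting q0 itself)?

Let C(F) = |ε-closure(F.start)| within fragment F, and note whether F accepts ε. Symbol fragments have C = 1 and do not accept ε. Then:
  qr : same as the first factor's closure: C = 1
  (qr)* : the star's fresh start ε-reaches both the body's start and the fresh accept: C = 2 + 1 = 3
  (qr)*q : C = 3 + 1 = 4 (closure spills across the concat boundary because the left factor accepts ε)
  ((qr)*q)* : new start has ε-edges to the inner start and to the new accept, so C = 2 + 4 = 6
  q|((qr)*q)* : C = 1 (new start) + (1 + 6) + 1 (new accept, since some branch ε-reaches its own accept) = 9

9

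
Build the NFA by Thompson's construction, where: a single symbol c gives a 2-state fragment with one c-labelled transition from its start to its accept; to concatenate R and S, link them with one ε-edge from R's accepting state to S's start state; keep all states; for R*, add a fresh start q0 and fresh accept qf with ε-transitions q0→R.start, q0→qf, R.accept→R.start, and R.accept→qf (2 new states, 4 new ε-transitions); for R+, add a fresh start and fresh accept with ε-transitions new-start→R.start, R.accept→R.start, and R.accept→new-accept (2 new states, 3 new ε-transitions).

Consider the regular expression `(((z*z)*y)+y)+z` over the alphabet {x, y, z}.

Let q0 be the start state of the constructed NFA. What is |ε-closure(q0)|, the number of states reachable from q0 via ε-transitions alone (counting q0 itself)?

9

Let C(F) = |ε-closure(F.start)| within fragment F, and note whether F accepts ε. Symbol fragments have C = 1 and do not accept ε. Then:
  z* → new start has ε-edges to the inner start and to the new accept, so |closure| = 2 + 1 = 3
  z*z → the left operand accepts ε, so the closure extends into the next operand (via the concat ε-link); |closure| = 3 + 1 = 4
  (z*z)* → |closure| = 1 (new start) + 4 (body) + 1 (new accept) = 6
  (z*z)*y → the left operand accepts ε, so the closure extends into the next operand (via the concat ε-link); |closure| = 6 + 1 = 7
  ((z*z)*y)+ → new start ε-reaches only the body's start; the new accept needs a symbol first: |closure| = 1 + 7 = 8
  ((z*z)*y)+y → |closure| equals the left operand's closure size = 8 (its accept is not ε-reachable, so the closure stops there)
  (((z*z)*y)+y)+ → new start ε-reaches only the body's start; the new accept needs a symbol first: |closure| = 1 + 8 = 9
  (((z*z)*y)+y)+z → same as the first factor's closure: |closure| = 9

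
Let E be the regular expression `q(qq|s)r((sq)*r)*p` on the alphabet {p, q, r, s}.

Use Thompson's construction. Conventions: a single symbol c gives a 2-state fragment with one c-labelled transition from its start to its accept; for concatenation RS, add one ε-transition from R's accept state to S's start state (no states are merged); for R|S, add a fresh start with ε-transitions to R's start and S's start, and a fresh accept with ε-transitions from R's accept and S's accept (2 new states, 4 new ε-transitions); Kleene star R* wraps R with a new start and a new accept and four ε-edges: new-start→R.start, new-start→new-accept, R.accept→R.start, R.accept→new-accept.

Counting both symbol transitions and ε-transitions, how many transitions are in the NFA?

Bottom-up over the parse tree:
Each of the 9 symbol leaves contributes 1 transition (1 symbol, 0 ε).
  qq : 3 transitions (2 symbol, 1 ε)
  qq|s : 8 transitions (3 symbol, 5 ε)
  sq : 3 transitions (2 symbol, 1 ε)
  (sq)* : 7 transitions (2 symbol, 5 ε)
  (sq)*r : 9 transitions (3 symbol, 6 ε)
  ((sq)*r)* : 13 transitions (3 symbol, 10 ε)
  q(qq|s)r((sq)*r)*p : 28 transitions (9 symbol, 19 ε)

28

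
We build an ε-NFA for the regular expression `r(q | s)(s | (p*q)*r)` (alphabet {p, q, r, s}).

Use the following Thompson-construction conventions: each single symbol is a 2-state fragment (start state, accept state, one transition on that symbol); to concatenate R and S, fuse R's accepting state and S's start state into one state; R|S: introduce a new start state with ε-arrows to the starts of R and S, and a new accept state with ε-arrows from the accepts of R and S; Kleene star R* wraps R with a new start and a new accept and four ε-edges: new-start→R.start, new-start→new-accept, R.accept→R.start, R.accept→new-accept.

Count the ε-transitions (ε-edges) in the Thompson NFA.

16

By structural recursion:
Each of the 7 symbol leaves contributes 0 ε-transitions.
  q | s = 4 ε-transitions
  p* = 4 ε-transitions
  p*q = 4 ε-transitions
  (p*q)* = 8 ε-transitions
  (p*q)*r = 8 ε-transitions
  s | (p*q)*r = 12 ε-transitions
  r(q | s)(s | (p*q)*r) = 16 ε-transitions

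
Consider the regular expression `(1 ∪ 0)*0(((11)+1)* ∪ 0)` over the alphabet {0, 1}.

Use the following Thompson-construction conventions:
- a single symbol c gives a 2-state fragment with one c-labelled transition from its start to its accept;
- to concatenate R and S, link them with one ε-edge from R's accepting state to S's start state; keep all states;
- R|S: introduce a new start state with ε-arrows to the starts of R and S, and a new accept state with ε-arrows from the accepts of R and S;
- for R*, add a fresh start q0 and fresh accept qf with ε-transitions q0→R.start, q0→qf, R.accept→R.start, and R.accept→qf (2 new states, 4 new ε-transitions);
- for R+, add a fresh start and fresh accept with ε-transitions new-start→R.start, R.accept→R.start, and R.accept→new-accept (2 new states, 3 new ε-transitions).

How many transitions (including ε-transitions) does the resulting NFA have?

30

By structural recursion:
Each of the 7 symbol leaves contributes 1 transition (1 symbol, 0 ε).
  1 ∪ 0 : 6 transitions (2 symbol, 4 ε)
  (1 ∪ 0)* : 10 transitions (2 symbol, 8 ε)
  11 : 3 transitions (2 symbol, 1 ε)
  (11)+ : 6 transitions (2 symbol, 4 ε)
  (11)+1 : 8 transitions (3 symbol, 5 ε)
  ((11)+1)* : 12 transitions (3 symbol, 9 ε)
  ((11)+1)* ∪ 0 : 17 transitions (4 symbol, 13 ε)
  (1 ∪ 0)*0(((11)+1)* ∪ 0) : 30 transitions (7 symbol, 23 ε)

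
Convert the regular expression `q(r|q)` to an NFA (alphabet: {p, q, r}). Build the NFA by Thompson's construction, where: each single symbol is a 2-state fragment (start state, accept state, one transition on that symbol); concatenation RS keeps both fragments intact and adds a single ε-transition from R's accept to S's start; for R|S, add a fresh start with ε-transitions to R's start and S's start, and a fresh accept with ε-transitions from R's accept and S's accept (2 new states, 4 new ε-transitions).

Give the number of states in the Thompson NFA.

Bottom-up over the parse tree:
Each of the 3 symbol leaves contributes a 2-state fragment.
  r|q — 6 states
  q(r|q) — 8 states

8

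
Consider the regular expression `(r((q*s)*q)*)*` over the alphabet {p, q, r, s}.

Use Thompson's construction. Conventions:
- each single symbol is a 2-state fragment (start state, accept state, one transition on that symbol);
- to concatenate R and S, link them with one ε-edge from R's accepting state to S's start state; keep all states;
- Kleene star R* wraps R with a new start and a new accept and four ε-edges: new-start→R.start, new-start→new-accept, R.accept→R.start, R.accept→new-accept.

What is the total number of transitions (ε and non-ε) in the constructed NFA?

23

Building bottom-up:
Each of the 4 symbol leaves contributes 1 transition (1 symbol, 0 ε).
  q* : 5 transitions (1 symbol, 4 ε)
  q*s : 7 transitions (2 symbol, 5 ε)
  (q*s)* : 11 transitions (2 symbol, 9 ε)
  (q*s)*q : 13 transitions (3 symbol, 10 ε)
  ((q*s)*q)* : 17 transitions (3 symbol, 14 ε)
  r((q*s)*q)* : 19 transitions (4 symbol, 15 ε)
  (r((q*s)*q)*)* : 23 transitions (4 symbol, 19 ε)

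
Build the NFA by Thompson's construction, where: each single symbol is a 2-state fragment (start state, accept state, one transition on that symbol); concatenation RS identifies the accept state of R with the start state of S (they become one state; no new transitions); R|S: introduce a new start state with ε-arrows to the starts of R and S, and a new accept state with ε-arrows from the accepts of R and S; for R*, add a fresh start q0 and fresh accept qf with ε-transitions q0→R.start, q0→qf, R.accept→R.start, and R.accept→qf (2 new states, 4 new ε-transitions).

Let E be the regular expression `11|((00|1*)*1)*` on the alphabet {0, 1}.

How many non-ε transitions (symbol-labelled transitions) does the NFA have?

Bottom-up over the parse tree:
Each of the 6 symbol leaves contributes exactly 1 symbol transition.
  11 → 2 symbol transitions
  00 → 2 symbol transitions
  1* → 1 symbol transition
  00|1* → 3 symbol transitions
  (00|1*)* → 3 symbol transitions
  (00|1*)*1 → 4 symbol transitions
  ((00|1*)*1)* → 4 symbol transitions
  11|((00|1*)*1)* → 6 symbol transitions

6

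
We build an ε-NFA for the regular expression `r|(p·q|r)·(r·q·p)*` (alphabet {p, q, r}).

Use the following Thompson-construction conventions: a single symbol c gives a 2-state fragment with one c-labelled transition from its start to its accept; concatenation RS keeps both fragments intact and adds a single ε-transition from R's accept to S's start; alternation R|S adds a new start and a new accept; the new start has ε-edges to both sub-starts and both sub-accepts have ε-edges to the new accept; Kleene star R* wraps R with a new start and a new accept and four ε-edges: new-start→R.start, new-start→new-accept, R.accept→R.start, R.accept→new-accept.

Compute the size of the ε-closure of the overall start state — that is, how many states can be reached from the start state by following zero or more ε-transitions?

Work bottom-up. For each fragment F, track |ε-closure(F.start)| and whether F's accept lies in that closure (i.e. whether F accepts ε). A single-symbol fragment has closure size 1 and does not accept ε.
  p·q — same as the first factor's closure: C = 1
  p·q|r — C = 1 + 1 + 1 = 3 (the new accept is not ε-reachable since no branch accepts ε)
  r·q·p — C equals the left operand's closure size = 1 (its accept is not ε-reachable, so the closure stops there)
  (r·q·p)* — the star's fresh start ε-reaches both the body's start and the fresh accept: C = 2 + 1 = 3
  (p·q|r)·(r·q·p)* — same as the first factor's closure: C = 3
  r|(p·q|r)·(r·q·p)* — new start ε-reaches every alternative's start; none of them accept ε, so the new accept is not reached: C = 1 + 1 + 3 = 5

5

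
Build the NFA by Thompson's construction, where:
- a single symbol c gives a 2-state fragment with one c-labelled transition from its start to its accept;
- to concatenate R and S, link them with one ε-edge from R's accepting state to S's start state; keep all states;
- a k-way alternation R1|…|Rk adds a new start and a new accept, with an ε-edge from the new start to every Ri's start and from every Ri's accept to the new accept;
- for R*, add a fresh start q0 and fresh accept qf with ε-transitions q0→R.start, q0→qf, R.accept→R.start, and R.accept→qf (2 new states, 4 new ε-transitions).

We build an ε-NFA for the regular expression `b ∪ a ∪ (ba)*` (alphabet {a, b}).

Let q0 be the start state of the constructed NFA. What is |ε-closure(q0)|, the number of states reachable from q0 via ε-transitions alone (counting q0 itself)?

Compute the ε-closure size of each fragment's start state recursively; a symbol fragment's start has no outgoing ε-edge, so its closure is just itself (size 1).
  ba — same as the first factor's closure: |closure| = 1
  (ba)* — |closure| = 1 (new start) + 1 (body) + 1 (new accept) = 3
  b ∪ a ∪ (ba)* — new start ε-reaches every alternative's start; at least one alternative accepts ε, so the union's new accept is reached too: |closure| = 1 + 1 + 1 + 3 + 1 = 7

7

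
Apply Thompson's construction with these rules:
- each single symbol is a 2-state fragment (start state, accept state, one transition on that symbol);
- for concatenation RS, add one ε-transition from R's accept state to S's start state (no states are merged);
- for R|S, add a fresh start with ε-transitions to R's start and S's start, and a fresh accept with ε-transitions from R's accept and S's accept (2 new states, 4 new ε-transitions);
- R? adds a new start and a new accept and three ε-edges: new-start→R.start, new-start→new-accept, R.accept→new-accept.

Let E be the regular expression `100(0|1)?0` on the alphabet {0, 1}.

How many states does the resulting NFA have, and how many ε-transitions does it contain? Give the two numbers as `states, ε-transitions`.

Bottom-up over the parse tree:
Each of the 6 symbol leaves contributes 2 states and 0 ε-transitions.
  0|1 — 6 states, 4 ε-transitions
  (0|1)? — 8 states, 7 ε-transitions
  100(0|1)?0 — 16 states, 11 ε-transitions

16, 11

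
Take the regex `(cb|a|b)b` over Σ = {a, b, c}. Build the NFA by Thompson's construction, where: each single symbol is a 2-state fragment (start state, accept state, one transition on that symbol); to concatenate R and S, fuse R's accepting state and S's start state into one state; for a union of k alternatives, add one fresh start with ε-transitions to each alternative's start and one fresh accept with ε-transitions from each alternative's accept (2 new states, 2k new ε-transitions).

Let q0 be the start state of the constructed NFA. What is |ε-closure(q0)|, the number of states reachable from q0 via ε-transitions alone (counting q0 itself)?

4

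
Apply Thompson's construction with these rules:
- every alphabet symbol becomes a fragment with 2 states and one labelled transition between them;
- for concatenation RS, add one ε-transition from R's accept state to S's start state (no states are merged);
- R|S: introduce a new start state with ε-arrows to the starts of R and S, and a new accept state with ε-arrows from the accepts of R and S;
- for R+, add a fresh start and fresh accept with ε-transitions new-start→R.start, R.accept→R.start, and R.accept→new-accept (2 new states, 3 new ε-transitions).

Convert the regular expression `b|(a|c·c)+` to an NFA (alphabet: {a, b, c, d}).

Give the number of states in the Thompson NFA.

14

Recursing over subexpressions:
Each of the 4 symbol leaves contributes a 2-state fragment.
  c·c = 4 states
  a|c·c = 8 states
  (a|c·c)+ = 10 states
  b|(a|c·c)+ = 14 states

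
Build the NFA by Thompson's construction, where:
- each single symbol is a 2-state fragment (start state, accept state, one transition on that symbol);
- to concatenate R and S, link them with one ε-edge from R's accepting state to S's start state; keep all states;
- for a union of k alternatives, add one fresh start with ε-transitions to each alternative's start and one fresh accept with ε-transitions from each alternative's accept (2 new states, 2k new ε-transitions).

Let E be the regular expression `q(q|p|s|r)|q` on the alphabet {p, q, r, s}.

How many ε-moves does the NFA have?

13

By structural recursion:
Each of the 6 symbol leaves contributes 0 ε-transitions.
  q|p|s|r = 8 ε-transitions
  q(q|p|s|r) = 9 ε-transitions
  q(q|p|s|r)|q = 13 ε-transitions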